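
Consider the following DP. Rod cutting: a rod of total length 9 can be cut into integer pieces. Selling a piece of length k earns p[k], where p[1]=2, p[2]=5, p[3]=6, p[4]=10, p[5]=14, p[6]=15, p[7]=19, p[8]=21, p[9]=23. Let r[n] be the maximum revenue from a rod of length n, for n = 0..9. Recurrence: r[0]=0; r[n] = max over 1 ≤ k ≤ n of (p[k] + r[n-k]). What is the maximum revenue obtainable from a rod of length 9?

   n    0    1    2    3    4    5    6    7    8    9
r[n]    0    2    5    7   10   14   16   19   21   24

24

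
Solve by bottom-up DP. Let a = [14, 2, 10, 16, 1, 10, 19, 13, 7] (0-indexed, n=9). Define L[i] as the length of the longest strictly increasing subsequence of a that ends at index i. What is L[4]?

   i    0    1    2    3    4    5    6    7    8
a[i]   14    2   10   16    1   10   19   13    7
L[i]    1    1    2    3    1    2    4    3    2

1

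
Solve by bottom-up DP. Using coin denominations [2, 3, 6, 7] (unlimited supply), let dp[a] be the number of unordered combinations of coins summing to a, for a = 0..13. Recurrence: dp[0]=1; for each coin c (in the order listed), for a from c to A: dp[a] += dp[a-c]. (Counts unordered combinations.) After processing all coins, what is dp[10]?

4

after  coin     0     1     2     3     4     5     6     7     8     9    10    11    12    13
          2     1     0     1     0     1     0     1     0     1     0     1     0     1     0
          3     1     0     1     1     1     1     2     1     2     2     2     2     3     2
          6     1     0     1     1     1     1     3     1     3     3     3     3     6     3
          7     1     0     1     1     1     1     3     2     3     4     4     4     7     6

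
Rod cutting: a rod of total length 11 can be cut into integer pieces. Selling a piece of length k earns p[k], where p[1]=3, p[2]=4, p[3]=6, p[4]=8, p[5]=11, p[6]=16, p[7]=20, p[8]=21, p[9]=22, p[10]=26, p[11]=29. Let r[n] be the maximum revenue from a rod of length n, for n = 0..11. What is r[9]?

   n    0    1    2    3    4    5    6    7    8    9   10   11
r[n]    0    3    6    9   12   15   18   21   24   27   30   33

27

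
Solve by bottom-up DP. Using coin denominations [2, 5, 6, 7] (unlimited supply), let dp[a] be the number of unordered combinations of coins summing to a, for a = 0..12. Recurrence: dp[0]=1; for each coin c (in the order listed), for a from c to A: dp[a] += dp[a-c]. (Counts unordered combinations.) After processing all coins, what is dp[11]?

3

after  coin     0     1     2     3     4     5     6     7     8     9    10    11    12
          2     1     0     1     0     1     0     1     0     1     0     1     0     1
          5     1     0     1     0     1     1     1     1     1     1     2     1     2
          6     1     0     1     0     1     1     2     1     2     1     3     2     4
          7     1     0     1     0     1     1     2     2     2     2     3     3     5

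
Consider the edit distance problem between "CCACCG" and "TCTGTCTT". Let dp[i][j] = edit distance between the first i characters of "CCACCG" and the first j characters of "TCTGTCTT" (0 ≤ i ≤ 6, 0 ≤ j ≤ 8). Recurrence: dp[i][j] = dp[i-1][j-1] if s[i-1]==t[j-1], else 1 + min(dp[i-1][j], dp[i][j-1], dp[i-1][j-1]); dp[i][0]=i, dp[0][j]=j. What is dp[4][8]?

6

   ''  T  C  T  G  T  C  T  T
''  0  1  2  3  4  5  6  7  8
 C  1  1  1  2  3  4  5  6  7
 C  2  2  1  2  3  4  4  5  6
 A  3  3  2  2  3  4  5  5  6
 C  4  4  3  3  3  4  4  5  6
 C  5  5  4  4  4  4  4  5  6
 G  6  6  5  5  4  5  5  5  6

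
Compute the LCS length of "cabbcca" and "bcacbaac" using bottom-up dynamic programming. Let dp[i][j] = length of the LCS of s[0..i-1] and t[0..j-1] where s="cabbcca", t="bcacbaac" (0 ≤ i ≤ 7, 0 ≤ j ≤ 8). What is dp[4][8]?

   ''  b  c  a  c  b  a  a  c
''  0  0  0  0  0  0  0  0  0
 c  0  0  1  1  1  1  1  1  1
 a  0  0  1  2  2  2  2  2  2
 b  0  1  1  2  2  3  3  3  3
 b  0  1  1  2  2  3  3  3  3
 c  0  1  2  2  3  3  3  3  4
 c  0  1  2  2  3  3  3  3  4
 a  0  1  2  3  3  3  4  4  4

3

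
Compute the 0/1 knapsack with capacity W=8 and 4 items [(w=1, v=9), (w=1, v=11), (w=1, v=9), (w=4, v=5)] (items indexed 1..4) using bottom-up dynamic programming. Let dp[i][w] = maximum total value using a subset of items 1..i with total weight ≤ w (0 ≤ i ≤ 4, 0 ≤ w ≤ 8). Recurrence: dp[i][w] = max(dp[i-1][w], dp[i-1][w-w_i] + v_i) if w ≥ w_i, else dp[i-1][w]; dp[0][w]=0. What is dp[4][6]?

i\w   0   1   2   3   4   5   6   7   8
  0   0   0   0   0   0   0   0   0   0
  1   0   9   9   9   9   9   9   9   9
  2   0  11  20  20  20  20  20  20  20
  3   0  11  20  29  29  29  29  29  29
  4   0  11  20  29  29  29  29  34  34

29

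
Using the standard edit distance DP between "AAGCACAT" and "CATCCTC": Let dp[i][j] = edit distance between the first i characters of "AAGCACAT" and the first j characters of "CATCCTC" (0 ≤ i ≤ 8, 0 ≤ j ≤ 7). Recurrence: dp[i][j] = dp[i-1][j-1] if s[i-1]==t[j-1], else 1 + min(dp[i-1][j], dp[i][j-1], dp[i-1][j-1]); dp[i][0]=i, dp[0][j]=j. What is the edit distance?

5

   ''  C  A  T  C  C  T  C
''  0  1  2  3  4  5  6  7
 A  1  1  1  2  3  4  5  6
 A  2  2  1  2  3  4  5  6
 G  3  3  2  2  3  4  5  6
 C  4  3  3  3  2  3  4  5
 A  5  4  3  4  3  3  4  5
 C  6  5  4  4  4  3  4  4
 A  7  6  5  5  5  4  4  5
 T  8  7  6  5  6  5  4  5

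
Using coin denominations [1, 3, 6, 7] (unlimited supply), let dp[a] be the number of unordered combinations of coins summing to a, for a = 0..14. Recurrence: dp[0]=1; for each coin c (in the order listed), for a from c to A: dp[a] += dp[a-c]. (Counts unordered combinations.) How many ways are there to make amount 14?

14

after  coin     0     1     2     3     4     5     6     7     8     9    10    11    12    13    14
          1     1     1     1     1     1     1     1     1     1     1     1     1     1     1     1
          3     1     1     1     2     2     2     3     3     3     4     4     4     5     5     5
          6     1     1     1     2     2     2     4     4     4     6     6     6     9     9     9
          7     1     1     1     2     2     2     4     5     5     7     8     8    11    13    14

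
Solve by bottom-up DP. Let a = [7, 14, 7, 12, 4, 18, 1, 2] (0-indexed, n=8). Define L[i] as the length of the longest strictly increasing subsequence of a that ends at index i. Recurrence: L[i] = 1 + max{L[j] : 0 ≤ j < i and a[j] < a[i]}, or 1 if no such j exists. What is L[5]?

   i    0    1    2    3    4    5    6    7
a[i]    7   14    7   12    4   18    1    2
L[i]    1    2    1    2    1    3    1    2

3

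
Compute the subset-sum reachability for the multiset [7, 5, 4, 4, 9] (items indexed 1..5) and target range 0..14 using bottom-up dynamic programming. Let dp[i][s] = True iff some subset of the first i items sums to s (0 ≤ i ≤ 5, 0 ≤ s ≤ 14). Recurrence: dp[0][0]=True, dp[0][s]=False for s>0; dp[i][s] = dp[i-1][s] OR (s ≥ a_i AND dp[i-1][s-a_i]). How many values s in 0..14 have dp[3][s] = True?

7

i\s   0   1   2   3   4   5   6   7   8   9  10  11  12  13  14
  0   T   F   F   F   F   F   F   F   F   F   F   F   F   F   F
  1   T   F   F   F   F   F   F   T   F   F   F   F   F   F   F
  2   T   F   F   F   F   T   F   T   F   F   F   F   T   F   F
  3   T   F   F   F   T   T   F   T   F   T   F   T   T   F   F
  4   T   F   F   F   T   T   F   T   T   T   F   T   T   T   F
  5   T   F   F   F   T   T   F   T   T   T   F   T   T   T   T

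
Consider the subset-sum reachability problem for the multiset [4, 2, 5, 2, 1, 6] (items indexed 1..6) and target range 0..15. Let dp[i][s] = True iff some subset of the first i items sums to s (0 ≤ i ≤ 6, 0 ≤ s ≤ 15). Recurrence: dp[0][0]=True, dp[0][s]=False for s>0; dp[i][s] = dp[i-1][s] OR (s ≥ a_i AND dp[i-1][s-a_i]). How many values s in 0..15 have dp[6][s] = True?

i\s   0   1   2   3   4   5   6   7   8   9  10  11  12  13  14  15
  0   T   F   F   F   F   F   F   F   F   F   F   F   F   F   F   F
  1   T   F   F   F   T   F   F   F   F   F   F   F   F   F   F   F
  2   T   F   T   F   T   F   T   F   F   F   F   F   F   F   F   F
  3   T   F   T   F   T   T   T   T   F   T   F   T   F   F   F   F
  4   T   F   T   F   T   T   T   T   T   T   F   T   F   T   F   F
  5   T   T   T   T   T   T   T   T   T   T   T   T   T   T   T   F
  6   T   T   T   T   T   T   T   T   T   T   T   T   T   T   T   T

16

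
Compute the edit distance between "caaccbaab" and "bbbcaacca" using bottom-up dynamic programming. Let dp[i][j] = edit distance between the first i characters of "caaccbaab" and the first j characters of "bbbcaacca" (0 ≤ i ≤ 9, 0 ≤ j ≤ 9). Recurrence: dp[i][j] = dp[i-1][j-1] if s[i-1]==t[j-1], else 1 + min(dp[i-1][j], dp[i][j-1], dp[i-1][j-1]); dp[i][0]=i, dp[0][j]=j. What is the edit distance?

   ''  b  b  b  c  a  a  c  c  a
''  0  1  2  3  4  5  6  7  8  9
 c  1  1  2  3  3  4  5  6  7  8
 a  2  2  2  3  4  3  4  5  6  7
 a  3  3  3  3  4  4  3  4  5  6
 c  4  4  4  4  3  4  4  3  4  5
 c  5  5  5  5  4  4  5  4  3  4
 b  6  5  5  5  5  5  5  5  4  4
 a  7  6  6  6  6  5  5  6  5  4
 a  8  7  7  7  7  6  5  6  6  5
 b  9  8  7  7  8  7  6  6  7  6

6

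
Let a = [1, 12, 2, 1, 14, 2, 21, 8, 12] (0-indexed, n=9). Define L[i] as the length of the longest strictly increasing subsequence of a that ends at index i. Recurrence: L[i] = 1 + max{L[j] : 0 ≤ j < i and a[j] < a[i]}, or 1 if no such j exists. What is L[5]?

   i    0    1    2    3    4    5    6    7    8
a[i]    1   12    2    1   14    2   21    8   12
L[i]    1    2    2    1    3    2    4    3    4

2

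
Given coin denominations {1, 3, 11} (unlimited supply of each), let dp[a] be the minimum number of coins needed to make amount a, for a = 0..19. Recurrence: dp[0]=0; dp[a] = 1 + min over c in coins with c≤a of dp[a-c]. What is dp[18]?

 a  0  1  2  3  4  5  6  7  8  9 10 11 12 13 14 15 16 17 18 19
dp  0  1  2  1  2  3  2  3  4  3  4  1  2  3  2  3  4  3  4  5

4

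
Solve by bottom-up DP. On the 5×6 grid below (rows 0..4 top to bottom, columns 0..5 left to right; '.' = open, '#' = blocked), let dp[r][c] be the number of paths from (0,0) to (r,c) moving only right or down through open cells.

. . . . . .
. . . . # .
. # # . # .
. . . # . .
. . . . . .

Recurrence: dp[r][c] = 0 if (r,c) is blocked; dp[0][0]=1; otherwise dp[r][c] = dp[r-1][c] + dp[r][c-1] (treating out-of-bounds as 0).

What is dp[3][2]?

1

r\c   0   1   2   3   4   5
  0   1   1   1   1   1   1
  1   1   2   3   4   0   1
  2   1   0   0   4   0   1
  3   1   1   1   0   0   1
  4   1   2   3   3   3   4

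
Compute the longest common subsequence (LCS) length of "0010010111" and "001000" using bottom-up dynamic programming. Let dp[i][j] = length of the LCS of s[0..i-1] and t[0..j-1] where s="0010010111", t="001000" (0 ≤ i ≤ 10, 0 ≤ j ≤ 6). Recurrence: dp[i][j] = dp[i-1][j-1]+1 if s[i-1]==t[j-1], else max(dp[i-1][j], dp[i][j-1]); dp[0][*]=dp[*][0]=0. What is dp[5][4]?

   ''  0  0  1  0  0  0
''  0  0  0  0  0  0  0
 0  0  1  1  1  1  1  1
 0  0  1  2  2  2  2  2
 1  0  1  2  3  3  3  3
 0  0  1  2  3  4  4  4
 0  0  1  2  3  4  5  5
 1  0  1  2  3  4  5  5
 0  0  1  2  3  4  5  6
 1  0  1  2  3  4  5  6
 1  0  1  2  3  4  5  6
 1  0  1  2  3  4  5  6

4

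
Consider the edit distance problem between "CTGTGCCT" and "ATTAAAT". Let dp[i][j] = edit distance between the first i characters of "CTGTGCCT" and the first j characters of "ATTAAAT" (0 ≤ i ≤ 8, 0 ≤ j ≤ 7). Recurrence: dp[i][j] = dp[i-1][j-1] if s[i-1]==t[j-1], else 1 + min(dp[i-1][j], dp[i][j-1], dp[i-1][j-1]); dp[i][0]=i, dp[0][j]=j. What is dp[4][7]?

   ''  A  T  T  A  A  A  T
''  0  1  2  3  4  5  6  7
 C  1  1  2  3  4  5  6  7
 T  2  2  1  2  3  4  5  6
 G  3  3  2  2  3  4  5  6
 T  4  4  3  2  3  4  5  5
 G  5  5  4  3  3  4  5  6
 C  6  6  5  4  4  4  5  6
 C  7  7  6  5  5  5  5  6
 T  8  8  7  6  6  6  6  5

5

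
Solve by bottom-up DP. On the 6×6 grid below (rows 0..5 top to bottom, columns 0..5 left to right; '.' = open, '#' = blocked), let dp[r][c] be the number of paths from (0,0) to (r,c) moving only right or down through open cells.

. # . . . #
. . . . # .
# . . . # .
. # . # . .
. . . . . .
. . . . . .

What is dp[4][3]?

r\c   0   1   2   3   4   5
  0   1   0   0   0   0   0
  1   1   1   1   1   0   0
  2   0   1   2   3   0   0
  3   0   0   2   0   0   0
  4   0   0   2   2   2   2
  5   0   0   2   4   6   8

2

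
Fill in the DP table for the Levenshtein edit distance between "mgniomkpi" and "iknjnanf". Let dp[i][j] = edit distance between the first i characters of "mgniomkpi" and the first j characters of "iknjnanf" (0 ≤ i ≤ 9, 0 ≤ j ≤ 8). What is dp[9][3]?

7

   ''  i  k  n  j  n  a  n  f
''  0  1  2  3  4  5  6  7  8
 m  1  1  2  3  4  5  6  7  8
 g  2  2  2  3  4  5  6  7  8
 n  3  3  3  2  3  4  5  6  7
 i  4  3  4  3  3  4  5  6  7
 o  5  4  4  4  4  4  5  6  7
 m  6  5  5  5  5  5  5  6  7
 k  7  6  5  6  6  6  6  6  7
 p  8  7  6  6  7  7  7  7  7
 i  9  8  7  7  7  8  8  8  8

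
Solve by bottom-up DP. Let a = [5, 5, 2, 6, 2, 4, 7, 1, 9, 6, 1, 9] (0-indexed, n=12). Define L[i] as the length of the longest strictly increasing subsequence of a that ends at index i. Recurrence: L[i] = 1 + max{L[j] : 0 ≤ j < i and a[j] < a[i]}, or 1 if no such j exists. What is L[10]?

1

   i    0    1    2    3    4    5    6    7    8    9   10   11
a[i]    5    5    2    6    2    4    7    1    9    6    1    9
L[i]    1    1    1    2    1    2    3    1    4    3    1    4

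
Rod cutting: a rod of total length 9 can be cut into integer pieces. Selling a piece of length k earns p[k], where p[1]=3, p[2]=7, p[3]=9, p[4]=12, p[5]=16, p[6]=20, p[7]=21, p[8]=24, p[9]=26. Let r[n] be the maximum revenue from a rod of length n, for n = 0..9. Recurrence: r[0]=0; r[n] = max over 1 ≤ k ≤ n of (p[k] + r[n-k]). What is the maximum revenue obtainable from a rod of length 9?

   n    0    1    2    3    4    5    6    7    8    9
r[n]    0    3    7   10   14   17   21   24   28   31

31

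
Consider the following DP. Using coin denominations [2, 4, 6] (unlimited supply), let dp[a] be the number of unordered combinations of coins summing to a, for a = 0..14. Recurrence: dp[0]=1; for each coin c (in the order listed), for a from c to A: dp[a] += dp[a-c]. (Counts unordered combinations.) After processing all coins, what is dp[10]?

5

after  coin     0     1     2     3     4     5     6     7     8     9    10    11    12    13    14
          2     1     0     1     0     1     0     1     0     1     0     1     0     1     0     1
          4     1     0     1     0     2     0     2     0     3     0     3     0     4     0     4
          6     1     0     1     0     2     0     3     0     4     0     5     0     7     0     8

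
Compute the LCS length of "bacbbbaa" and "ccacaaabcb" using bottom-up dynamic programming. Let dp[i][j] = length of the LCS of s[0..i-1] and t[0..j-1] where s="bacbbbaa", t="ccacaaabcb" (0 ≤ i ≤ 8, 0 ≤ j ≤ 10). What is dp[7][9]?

3

   ''  c  c  a  c  a  a  a  b  c  b
''  0  0  0  0  0  0  0  0  0  0  0
 b  0  0  0  0  0  0  0  0  1  1  1
 a  0  0  0  1  1  1  1  1  1  1  1
 c  0  1  1  1  2  2  2  2  2  2  2
 b  0  1  1  1  2  2  2  2  3  3  3
 b  0  1  1  1  2  2  2  2  3  3  4
 b  0  1  1  1  2  2  2  2  3  3  4
 a  0  1  1  2  2  3  3  3  3  3  4
 a  0  1  1  2  2  3  4  4  4  4  4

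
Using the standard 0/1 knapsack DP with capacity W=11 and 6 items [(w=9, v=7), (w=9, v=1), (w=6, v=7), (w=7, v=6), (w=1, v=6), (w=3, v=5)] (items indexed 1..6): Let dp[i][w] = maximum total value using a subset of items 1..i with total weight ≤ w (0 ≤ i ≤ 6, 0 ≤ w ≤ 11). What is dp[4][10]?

i\w   0   1   2   3   4   5   6   7   8   9  10  11
  0   0   0   0   0   0   0   0   0   0   0   0   0
  1   0   0   0   0   0   0   0   0   0   7   7   7
  2   0   0   0   0   0   0   0   0   0   7   7   7
  3   0   0   0   0   0   0   7   7   7   7   7   7
  4   0   0   0   0   0   0   7   7   7   7   7   7
  5   0   6   6   6   6   6   7  13  13  13  13  13
  6   0   6   6   6  11  11  11  13  13  13  18  18

7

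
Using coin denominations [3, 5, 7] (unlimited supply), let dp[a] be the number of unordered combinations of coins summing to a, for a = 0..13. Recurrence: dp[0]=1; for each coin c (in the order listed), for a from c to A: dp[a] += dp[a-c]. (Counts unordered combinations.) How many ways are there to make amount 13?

2

after  coin     0     1     2     3     4     5     6     7     8     9    10    11    12    13
          3     1     0     0     1     0     0     1     0     0     1     0     0     1     0
          5     1     0     0     1     0     1     1     0     1     1     1     1     1     1
          7     1     0     0     1     0     1     1     1     1     1     2     1     2     2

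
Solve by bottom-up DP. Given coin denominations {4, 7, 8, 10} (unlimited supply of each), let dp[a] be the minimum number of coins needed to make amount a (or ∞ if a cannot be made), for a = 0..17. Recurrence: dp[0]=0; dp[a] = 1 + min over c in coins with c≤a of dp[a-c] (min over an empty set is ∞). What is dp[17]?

 a  0  1  2  3  4  5  6  7  8  9 10 11 12 13 14 15 16 17
dp  0  -  -  -  1  -  -  1  1  -  1  2  2  -  2  2  2  2
(- denotes ∞ / unreachable)

2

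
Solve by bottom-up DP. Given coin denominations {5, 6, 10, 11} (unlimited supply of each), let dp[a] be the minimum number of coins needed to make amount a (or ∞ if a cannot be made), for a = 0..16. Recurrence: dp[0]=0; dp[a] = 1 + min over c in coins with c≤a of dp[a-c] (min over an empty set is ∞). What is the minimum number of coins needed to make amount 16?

2

 a  0  1  2  3  4  5  6  7  8  9 10 11 12 13 14 15 16
dp  0  -  -  -  -  1  1  -  -  -  1  1  2  -  -  2  2
(- denotes ∞ / unreachable)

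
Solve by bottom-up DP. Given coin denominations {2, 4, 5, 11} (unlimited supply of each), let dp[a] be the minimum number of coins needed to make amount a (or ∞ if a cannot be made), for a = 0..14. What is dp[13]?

 a  0  1  2  3  4  5  6  7  8  9 10 11 12 13 14
dp  0  -  1  -  1  1  2  2  2  2  2  1  3  2  3
(- denotes ∞ / unreachable)

2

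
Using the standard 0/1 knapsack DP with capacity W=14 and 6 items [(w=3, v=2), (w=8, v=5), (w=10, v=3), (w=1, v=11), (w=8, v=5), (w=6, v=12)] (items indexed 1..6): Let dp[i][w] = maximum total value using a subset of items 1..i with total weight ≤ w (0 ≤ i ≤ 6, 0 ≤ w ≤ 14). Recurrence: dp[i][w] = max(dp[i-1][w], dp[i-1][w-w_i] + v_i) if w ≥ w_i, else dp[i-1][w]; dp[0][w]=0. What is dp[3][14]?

i\w   0   1   2   3   4   5   6   7   8   9  10  11  12  13  14
  0   0   0   0   0   0   0   0   0   0   0   0   0   0   0   0
  1   0   0   0   2   2   2   2   2   2   2   2   2   2   2   2
  2   0   0   0   2   2   2   2   2   5   5   5   7   7   7   7
  3   0   0   0   2   2   2   2   2   5   5   5   7   7   7   7
  4   0  11  11  11  13  13  13  13  13  16  16  16  18  18  18
  5   0  11  11  11  13  13  13  13  13  16  16  16  18  18  18
  6   0  11  11  11  13  13  13  23  23  23  25  25  25  25  25

7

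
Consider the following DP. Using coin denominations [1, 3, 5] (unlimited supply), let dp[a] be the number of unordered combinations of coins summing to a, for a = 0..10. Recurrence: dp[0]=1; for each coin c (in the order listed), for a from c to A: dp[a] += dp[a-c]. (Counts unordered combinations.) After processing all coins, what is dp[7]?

4

after  coin     0     1     2     3     4     5     6     7     8     9    10
          1     1     1     1     1     1     1     1     1     1     1     1
          3     1     1     1     2     2     2     3     3     3     4     4
          5     1     1     1     2     2     3     4     4     5     6     7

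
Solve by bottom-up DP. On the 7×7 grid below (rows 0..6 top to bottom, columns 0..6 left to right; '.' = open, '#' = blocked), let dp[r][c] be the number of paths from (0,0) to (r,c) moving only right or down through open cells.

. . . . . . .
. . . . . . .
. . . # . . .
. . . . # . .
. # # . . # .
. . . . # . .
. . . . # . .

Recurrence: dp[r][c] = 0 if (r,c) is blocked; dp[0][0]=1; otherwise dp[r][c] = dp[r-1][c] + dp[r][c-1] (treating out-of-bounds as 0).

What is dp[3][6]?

r\c   0   1   2   3   4   5   6
  0   1   1   1   1   1   1   1
  1   1   2   3   4   5   6   7
  2   1   3   6   0   5  11  18
  3   1   4  10  10   0  11  29
  4   1   0   0  10  10   0  29
  5   1   1   1  11   0   0  29
  6   1   2   3  14   0   0  29

29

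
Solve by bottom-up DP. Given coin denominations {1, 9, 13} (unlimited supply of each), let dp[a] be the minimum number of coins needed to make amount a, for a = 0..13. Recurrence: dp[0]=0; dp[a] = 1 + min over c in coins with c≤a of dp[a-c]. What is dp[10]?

 a  0  1  2  3  4  5  6  7  8  9 10 11 12 13
dp  0  1  2  3  4  5  6  7  8  1  2  3  4  1

2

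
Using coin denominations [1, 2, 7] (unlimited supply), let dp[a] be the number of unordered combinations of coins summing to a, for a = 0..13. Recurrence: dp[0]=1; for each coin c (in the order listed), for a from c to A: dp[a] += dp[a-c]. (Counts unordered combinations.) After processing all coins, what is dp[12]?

10

after  coin     0     1     2     3     4     5     6     7     8     9    10    11    12    13
          1     1     1     1     1     1     1     1     1     1     1     1     1     1     1
          2     1     1     2     2     3     3     4     4     5     5     6     6     7     7
          7     1     1     2     2     3     3     4     5     6     7     8     9    10    11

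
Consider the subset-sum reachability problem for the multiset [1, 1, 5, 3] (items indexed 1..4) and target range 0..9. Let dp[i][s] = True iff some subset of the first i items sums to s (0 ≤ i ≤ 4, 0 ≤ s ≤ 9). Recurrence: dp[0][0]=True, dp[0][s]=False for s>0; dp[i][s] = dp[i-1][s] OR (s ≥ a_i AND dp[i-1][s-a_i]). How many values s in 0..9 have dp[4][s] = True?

i\s   0   1   2   3   4   5   6   7   8   9
  0   T   F   F   F   F   F   F   F   F   F
  1   T   T   F   F   F   F   F   F   F   F
  2   T   T   T   F   F   F   F   F   F   F
  3   T   T   T   F   F   T   T   T   F   F
  4   T   T   T   T   T   T   T   T   T   T

10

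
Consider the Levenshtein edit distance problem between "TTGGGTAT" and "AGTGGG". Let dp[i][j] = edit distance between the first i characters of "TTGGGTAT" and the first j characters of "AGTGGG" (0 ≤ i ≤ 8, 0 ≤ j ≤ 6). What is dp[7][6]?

   ''  A  G  T  G  G  G
''  0  1  2  3  4  5  6
 T  1  1  2  2  3  4  5
 T  2  2  2  2  3  4  5
 G  3  3  2  3  2  3  4
 G  4  4  3  3  3  2  3
 G  5  5  4  4  3  3  2
 T  6  6  5  4  4  4  3
 A  7  6  6  5  5  5  4
 T  8  7  7  6  6  6  5

4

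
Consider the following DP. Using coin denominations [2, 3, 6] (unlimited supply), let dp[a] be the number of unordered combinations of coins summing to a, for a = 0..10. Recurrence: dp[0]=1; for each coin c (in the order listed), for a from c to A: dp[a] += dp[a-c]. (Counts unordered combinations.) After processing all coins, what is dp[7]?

after  coin     0     1     2     3     4     5     6     7     8     9    10
          2     1     0     1     0     1     0     1     0     1     0     1
          3     1     0     1     1     1     1     2     1     2     2     2
          6     1     0     1     1     1     1     3     1     3     3     3

1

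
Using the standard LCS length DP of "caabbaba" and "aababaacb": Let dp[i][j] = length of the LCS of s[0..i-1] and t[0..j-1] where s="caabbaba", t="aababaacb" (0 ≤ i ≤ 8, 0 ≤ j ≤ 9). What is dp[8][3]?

3

   ''  a  a  b  a  b  a  a  c  b
''  0  0  0  0  0  0  0  0  0  0
 c  0  0  0  0  0  0  0  0  1  1
 a  0  1  1  1  1  1  1  1  1  1
 a  0  1  2  2  2  2  2  2  2  2
 b  0  1  2  3  3  3  3  3  3  3
 b  0  1  2  3  3  4  4  4  4  4
 a  0  1  2  3  4  4  5  5  5  5
 b  0  1  2  3  4  5  5  5  5  6
 a  0  1  2  3  4  5  6  6  6  6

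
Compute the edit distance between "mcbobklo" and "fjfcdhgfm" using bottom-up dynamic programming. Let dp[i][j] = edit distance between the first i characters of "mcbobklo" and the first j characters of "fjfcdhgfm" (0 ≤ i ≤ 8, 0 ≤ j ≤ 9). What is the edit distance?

9

   ''  f  j  f  c  d  h  g  f  m
''  0  1  2  3  4  5  6  7  8  9
 m  1  1  2  3  4  5  6  7  8  8
 c  2  2  2  3  3  4  5  6  7  8
 b  3  3  3  3  4  4  5  6  7  8
 o  4  4  4  4  4  5  5  6  7  8
 b  5  5  5  5  5  5  6  6  7  8
 k  6  6  6  6  6  6  6  7  7  8
 l  7  7  7  7  7  7  7  7  8  8
 o  8  8  8  8  8  8  8  8  8  9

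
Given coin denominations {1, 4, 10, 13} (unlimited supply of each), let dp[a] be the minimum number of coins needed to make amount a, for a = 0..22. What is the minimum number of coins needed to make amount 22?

 a  0  1  2  3  4  5  6  7  8  9 10 11 12 13 14 15 16 17 18 19 20 21 22
dp  0  1  2  3  1  2  3  4  2  3  1  2  3  1  2  3  4  2  3  4  2  3  4

4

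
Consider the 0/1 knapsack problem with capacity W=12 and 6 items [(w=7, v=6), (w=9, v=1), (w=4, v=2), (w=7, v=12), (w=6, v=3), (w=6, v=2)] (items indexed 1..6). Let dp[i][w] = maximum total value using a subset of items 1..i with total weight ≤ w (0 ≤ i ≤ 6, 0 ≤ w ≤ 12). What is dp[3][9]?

6

i\w   0   1   2   3   4   5   6   7   8   9  10  11  12
  0   0   0   0   0   0   0   0   0   0   0   0   0   0
  1   0   0   0   0   0   0   0   6   6   6   6   6   6
  2   0   0   0   0   0   0   0   6   6   6   6   6   6
  3   0   0   0   0   2   2   2   6   6   6   6   8   8
  4   0   0   0   0   2   2   2  12  12  12  12  14  14
  5   0   0   0   0   2   2   3  12  12  12  12  14  14
  6   0   0   0   0   2   2   3  12  12  12  12  14  14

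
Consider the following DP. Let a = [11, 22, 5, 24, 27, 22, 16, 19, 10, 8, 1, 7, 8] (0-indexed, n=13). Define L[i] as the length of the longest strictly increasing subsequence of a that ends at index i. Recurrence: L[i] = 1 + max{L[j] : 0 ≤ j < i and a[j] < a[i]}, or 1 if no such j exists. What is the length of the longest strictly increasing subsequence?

4

   i    0    1    2    3    4    5    6    7    8    9   10   11   12
a[i]   11   22    5   24   27   22   16   19   10    8    1    7    8
L[i]    1    2    1    3    4    2    2    3    2    2    1    2    3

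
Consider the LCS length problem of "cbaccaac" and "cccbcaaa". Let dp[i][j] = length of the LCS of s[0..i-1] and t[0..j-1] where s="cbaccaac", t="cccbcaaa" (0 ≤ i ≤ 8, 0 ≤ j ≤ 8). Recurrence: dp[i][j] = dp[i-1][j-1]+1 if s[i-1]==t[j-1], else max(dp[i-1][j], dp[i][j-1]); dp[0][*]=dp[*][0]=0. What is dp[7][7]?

   ''  c  c  c  b  c  a  a  a
''  0  0  0  0  0  0  0  0  0
 c  0  1  1  1  1  1  1  1  1
 b  0  1  1  1  2  2  2  2  2
 a  0  1  1  1  2  2  3  3  3
 c  0  1  2  2  2  3  3  3  3
 c  0  1  2  3  3  3  3  3  3
 a  0  1  2  3  3  3  4  4  4
 a  0  1  2  3  3  3  4  5  5
 c  0  1  2  3  3  4  4  5  5

5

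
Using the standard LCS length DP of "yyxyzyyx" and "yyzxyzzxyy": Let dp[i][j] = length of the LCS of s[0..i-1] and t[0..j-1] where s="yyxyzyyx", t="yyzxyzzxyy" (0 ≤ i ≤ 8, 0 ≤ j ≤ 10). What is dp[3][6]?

   ''  y  y  z  x  y  z  z  x  y  y
''  0  0  0  0  0  0  0  0  0  0  0
 y  0  1  1  1  1  1  1  1  1  1  1
 y  0  1  2  2  2  2  2  2  2  2  2
 x  0  1  2  2  3  3  3  3  3  3  3
 y  0  1  2  2  3  4  4  4  4  4  4
 z  0  1  2  3  3  4  5  5  5  5  5
 y  0  1  2  3  3  4  5  5  5  6  6
 y  0  1  2  3  3  4  5  5  5  6  7
 x  0  1  2  3  4  4  5  5  6  6  7

3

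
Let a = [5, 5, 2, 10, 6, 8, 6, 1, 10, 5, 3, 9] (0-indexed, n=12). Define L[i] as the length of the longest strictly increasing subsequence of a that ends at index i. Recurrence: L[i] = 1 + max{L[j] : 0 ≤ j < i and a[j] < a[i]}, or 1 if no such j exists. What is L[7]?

   i    0    1    2    3    4    5    6    7    8    9   10   11
a[i]    5    5    2   10    6    8    6    1   10    5    3    9
L[i]    1    1    1    2    2    3    2    1    4    2    2    4

1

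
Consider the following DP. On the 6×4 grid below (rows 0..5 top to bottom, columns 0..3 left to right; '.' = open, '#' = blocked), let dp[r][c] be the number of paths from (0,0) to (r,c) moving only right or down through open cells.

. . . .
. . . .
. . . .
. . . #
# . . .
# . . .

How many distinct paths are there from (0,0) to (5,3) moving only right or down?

r\c   0   1   2   3
  0   1   1   1   1
  1   1   2   3   4
  2   1   3   6  10
  3   1   4  10   0
  4   0   4  14  14
  5   0   4  18  32

32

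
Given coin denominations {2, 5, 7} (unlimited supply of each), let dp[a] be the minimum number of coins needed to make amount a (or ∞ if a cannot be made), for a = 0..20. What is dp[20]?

4

 a  0  1  2  3  4  5  6  7  8  9 10 11 12 13 14 15 16 17 18 19 20
dp  0  -  1  -  2  1  3  1  4  2  2  3  2  4  2  3  3  3  4  3  4
(- denotes ∞ / unreachable)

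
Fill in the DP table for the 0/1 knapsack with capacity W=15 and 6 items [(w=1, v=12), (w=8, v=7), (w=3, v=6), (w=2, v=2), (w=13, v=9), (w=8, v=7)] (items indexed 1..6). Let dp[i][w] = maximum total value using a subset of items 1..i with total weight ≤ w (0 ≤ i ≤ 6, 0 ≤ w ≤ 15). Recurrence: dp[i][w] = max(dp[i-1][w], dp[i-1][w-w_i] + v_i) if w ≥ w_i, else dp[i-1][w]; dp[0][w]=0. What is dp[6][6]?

20

i\w   0   1   2   3   4   5   6   7   8   9  10  11  12  13  14  15
  0   0   0   0   0   0   0   0   0   0   0   0   0   0   0   0   0
  1   0  12  12  12  12  12  12  12  12  12  12  12  12  12  12  12
  2   0  12  12  12  12  12  12  12  12  19  19  19  19  19  19  19
  3   0  12  12  12  18  18  18  18  18  19  19  19  25  25  25  25
  4   0  12  12  14  18  18  20  20  20  20  20  21  25  25  27  27
  5   0  12  12  14  18  18  20  20  20  20  20  21  25  25  27  27
  6   0  12  12  14  18  18  20  20  20  20  20  21  25  25  27  27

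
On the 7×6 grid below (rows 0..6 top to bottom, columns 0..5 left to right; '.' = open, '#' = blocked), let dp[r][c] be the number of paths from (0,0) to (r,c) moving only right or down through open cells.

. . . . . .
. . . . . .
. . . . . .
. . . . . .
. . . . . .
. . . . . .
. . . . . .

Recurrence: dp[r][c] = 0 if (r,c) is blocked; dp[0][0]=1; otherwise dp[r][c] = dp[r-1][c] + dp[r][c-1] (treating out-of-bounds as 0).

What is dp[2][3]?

r\c   0   1   2   3   4   5
  0   1   1   1   1   1   1
  1   1   2   3   4   5   6
  2   1   3   6  10  15  21
  3   1   4  10  20  35  56
  4   1   5  15  35  70 126
  5   1   6  21  56 126 252
  6   1   7  28  84 210 462

10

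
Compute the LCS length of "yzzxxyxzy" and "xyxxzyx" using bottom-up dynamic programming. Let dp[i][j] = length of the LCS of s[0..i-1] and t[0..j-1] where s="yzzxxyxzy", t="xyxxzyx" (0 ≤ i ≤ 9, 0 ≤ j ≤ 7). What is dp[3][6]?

2

   ''  x  y  x  x  z  y  x
''  0  0  0  0  0  0  0  0
 y  0  0  1  1  1  1  1  1
 z  0  0  1  1  1  2  2  2
 z  0  0  1  1  1  2  2  2
 x  0  1  1  2  2  2  2  3
 x  0  1  1  2  3  3  3  3
 y  0  1  2  2  3  3  4  4
 x  0  1  2  3  3  3  4  5
 z  0  1  2  3  3  4  4  5
 y  0  1  2  3  3  4  5  5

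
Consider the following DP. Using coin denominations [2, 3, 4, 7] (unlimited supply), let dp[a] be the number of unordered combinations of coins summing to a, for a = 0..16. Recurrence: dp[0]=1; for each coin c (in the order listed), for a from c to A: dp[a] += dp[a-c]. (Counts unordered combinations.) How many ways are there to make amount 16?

after  coin     0     1     2     3     4     5     6     7     8     9    10    11    12    13    14    15    16
          2     1     0     1     0     1     0     1     0     1     0     1     0     1     0     1     0     1
          3     1     0     1     1     1     1     2     1     2     2     2     2     3     2     3     3     3
          4     1     0     1     1     2     1     3     2     4     3     5     4     7     5     8     7    10
          7     1     0     1     1     2     1     3     3     4     4     6     6     8     8    11    11    14

14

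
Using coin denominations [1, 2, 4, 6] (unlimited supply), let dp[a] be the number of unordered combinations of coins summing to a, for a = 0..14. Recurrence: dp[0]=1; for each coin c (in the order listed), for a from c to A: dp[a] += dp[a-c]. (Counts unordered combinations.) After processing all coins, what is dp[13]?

after  coin     0     1     2     3     4     5     6     7     8     9    10    11    12    13    14
          1     1     1     1     1     1     1     1     1     1     1     1     1     1     1     1
          2     1     1     2     2     3     3     4     4     5     5     6     6     7     7     8
          4     1     1     2     2     4     4     6     6     9     9    12    12    16    16    20
          6     1     1     2     2     4     4     7     7    11    11    16    16    23    23    31

23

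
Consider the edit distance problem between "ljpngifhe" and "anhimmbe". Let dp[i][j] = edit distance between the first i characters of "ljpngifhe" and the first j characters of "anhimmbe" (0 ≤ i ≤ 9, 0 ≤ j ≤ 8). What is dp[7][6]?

   ''  a  n  h  i  m  m  b  e
''  0  1  2  3  4  5  6  7  8
 l  1  1  2  3  4  5  6  7  8
 j  2  2  2  3  4  5  6  7  8
 p  3  3  3  3  4  5  6  7  8
 n  4  4  3  4  4  5  6  7  8
 g  5  5  4  4  5  5  6  7  8
 i  6  6  5  5  4  5  6  7  8
 f  7  7  6  6  5  5  6  7  8
 h  8  8  7  6  6  6  6  7  8
 e  9  9  8  7  7  7  7  7  7

6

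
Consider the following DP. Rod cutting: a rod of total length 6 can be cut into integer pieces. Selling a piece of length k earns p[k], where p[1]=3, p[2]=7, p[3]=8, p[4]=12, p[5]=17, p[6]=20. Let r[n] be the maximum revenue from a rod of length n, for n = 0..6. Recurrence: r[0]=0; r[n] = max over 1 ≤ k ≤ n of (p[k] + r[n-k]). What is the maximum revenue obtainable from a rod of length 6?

21

   n    0    1    2    3    4    5    6
r[n]    0    3    7   10   14   17   21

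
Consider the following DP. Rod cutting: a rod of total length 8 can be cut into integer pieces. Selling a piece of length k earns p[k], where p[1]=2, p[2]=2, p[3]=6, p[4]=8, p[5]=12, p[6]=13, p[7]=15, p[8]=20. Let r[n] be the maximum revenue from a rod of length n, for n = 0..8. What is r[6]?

14

   n    0    1    2    3    4    5    6    7    8
r[n]    0    2    4    6    8   12   14   16   20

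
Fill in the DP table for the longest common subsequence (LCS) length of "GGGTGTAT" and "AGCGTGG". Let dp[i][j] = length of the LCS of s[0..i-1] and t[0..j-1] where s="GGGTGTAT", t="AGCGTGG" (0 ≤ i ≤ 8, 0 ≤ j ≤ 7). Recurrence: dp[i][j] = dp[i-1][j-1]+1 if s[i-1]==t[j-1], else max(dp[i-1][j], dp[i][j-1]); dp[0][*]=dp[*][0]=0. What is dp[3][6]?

3

   ''  A  G  C  G  T  G  G
''  0  0  0  0  0  0  0  0
 G  0  0  1  1  1  1  1  1
 G  0  0  1  1  2  2  2  2
 G  0  0  1  1  2  2  3  3
 T  0  0  1  1  2  3  3  3
 G  0  0  1  1  2  3  4  4
 T  0  0  1  1  2  3  4  4
 A  0  1  1  1  2  3  4  4
 T  0  1  1  1  2  3  4  4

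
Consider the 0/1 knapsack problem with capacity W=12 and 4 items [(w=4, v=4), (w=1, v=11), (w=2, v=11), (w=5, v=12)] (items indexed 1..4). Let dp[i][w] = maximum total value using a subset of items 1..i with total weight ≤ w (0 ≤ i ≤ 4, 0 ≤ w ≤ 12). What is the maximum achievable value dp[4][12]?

i\w   0   1   2   3   4   5   6   7   8   9  10  11  12
  0   0   0   0   0   0   0   0   0   0   0   0   0   0
  1   0   0   0   0   4   4   4   4   4   4   4   4   4
  2   0  11  11  11  11  15  15  15  15  15  15  15  15
  3   0  11  11  22  22  22  22  26  26  26  26  26  26
  4   0  11  11  22  22  22  23  26  34  34  34  34  38

38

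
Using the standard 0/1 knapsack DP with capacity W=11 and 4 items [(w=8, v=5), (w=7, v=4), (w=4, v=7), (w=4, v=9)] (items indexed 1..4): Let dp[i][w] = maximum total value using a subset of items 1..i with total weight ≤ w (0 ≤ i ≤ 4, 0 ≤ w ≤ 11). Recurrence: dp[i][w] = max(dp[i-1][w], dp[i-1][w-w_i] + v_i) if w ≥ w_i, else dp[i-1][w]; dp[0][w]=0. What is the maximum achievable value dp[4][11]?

16

i\w   0   1   2   3   4   5   6   7   8   9  10  11
  0   0   0   0   0   0   0   0   0   0   0   0   0
  1   0   0   0   0   0   0   0   0   5   5   5   5
  2   0   0   0   0   0   0   0   4   5   5   5   5
  3   0   0   0   0   7   7   7   7   7   7   7  11
  4   0   0   0   0   9   9   9   9  16  16  16  16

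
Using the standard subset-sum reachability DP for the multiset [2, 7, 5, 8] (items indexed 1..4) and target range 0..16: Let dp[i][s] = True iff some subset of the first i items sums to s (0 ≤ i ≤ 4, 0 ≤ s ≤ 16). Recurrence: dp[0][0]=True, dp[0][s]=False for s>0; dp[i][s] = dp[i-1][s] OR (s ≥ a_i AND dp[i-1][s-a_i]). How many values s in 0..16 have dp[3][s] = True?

7

i\s   0   1   2   3   4   5   6   7   8   9  10  11  12  13  14  15  16
  0   T   F   F   F   F   F   F   F   F   F   F   F   F   F   F   F   F
  1   T   F   T   F   F   F   F   F   F   F   F   F   F   F   F   F   F
  2   T   F   T   F   F   F   F   T   F   T   F   F   F   F   F   F   F
  3   T   F   T   F   F   T   F   T   F   T   F   F   T   F   T   F   F
  4   T   F   T   F   F   T   F   T   T   T   T   F   T   T   T   T   F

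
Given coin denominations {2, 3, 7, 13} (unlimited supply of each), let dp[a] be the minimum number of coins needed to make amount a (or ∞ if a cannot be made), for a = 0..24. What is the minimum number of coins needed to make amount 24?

 a  0  1  2  3  4  5  6  7  8  9 10 11 12 13 14 15 16 17 18 19 20 21 22 23 24
dp  0  -  1  1  2  2  2  1  3  2  2  3  3  1  2  2  2  3  3  3  2  3  3  3  4
(- denotes ∞ / unreachable)

4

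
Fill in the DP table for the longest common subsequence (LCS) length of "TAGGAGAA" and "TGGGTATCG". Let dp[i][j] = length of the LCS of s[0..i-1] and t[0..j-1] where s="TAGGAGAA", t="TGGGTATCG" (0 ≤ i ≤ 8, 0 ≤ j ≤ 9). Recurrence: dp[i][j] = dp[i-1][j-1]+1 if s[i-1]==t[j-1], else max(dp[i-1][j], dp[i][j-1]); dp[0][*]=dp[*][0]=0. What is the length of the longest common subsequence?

5

   ''  T  G  G  G  T  A  T  C  G
''  0  0  0  0  0  0  0  0  0  0
 T  0  1  1  1  1  1  1  1  1  1
 A  0  1  1  1  1  1  2  2  2  2
 G  0  1  2  2  2  2  2  2  2  3
 G  0  1  2  3  3  3  3  3  3  3
 A  0  1  2  3  3  3  4  4  4  4
 G  0  1  2  3  4  4  4  4  4  5
 A  0  1  2  3  4  4  5  5  5  5
 A  0  1  2  3  4  4  5  5  5  5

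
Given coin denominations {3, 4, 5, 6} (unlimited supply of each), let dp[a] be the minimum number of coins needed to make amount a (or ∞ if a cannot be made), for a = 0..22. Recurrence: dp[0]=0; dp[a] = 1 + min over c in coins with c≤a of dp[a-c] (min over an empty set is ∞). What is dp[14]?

3

 a  0  1  2  3  4  5  6  7  8  9 10 11 12 13 14 15 16 17 18 19 20 21 22
dp  0  -  -  1  1  1  1  2  2  2  2  2  2  3  3  3  3  3  3  4  4  4  4
(- denotes ∞ / unreachable)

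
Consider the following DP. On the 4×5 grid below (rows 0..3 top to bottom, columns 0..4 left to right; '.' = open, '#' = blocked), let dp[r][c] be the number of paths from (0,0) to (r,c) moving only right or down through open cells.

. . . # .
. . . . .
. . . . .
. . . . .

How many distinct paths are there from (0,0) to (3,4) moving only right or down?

31

r\c   0   1   2   3   4
  0   1   1   1   0   0
  1   1   2   3   3   3
  2   1   3   6   9  12
  3   1   4  10  19  31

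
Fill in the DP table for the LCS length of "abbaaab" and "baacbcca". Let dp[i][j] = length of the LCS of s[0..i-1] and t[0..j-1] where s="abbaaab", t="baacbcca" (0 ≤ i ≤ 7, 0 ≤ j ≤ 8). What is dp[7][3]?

3

   ''  b  a  a  c  b  c  c  a
''  0  0  0  0  0  0  0  0  0
 a  0  0  1  1  1  1  1  1  1
 b  0  1  1  1  1  2  2  2  2
 b  0  1  1  1  1  2  2  2  2
 a  0  1  2  2  2  2  2  2  3
 a  0  1  2  3  3  3  3  3  3
 a  0  1  2  3  3  3  3  3  4
 b  0  1  2  3  3  4  4  4  4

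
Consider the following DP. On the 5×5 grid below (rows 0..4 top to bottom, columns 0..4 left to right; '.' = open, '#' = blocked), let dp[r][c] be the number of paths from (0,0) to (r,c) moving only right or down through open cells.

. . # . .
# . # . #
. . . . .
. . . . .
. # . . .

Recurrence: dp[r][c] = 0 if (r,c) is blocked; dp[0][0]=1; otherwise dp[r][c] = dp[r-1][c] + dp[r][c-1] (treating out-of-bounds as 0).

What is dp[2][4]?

1

r\c   0   1   2   3   4
  0   1   1   0   0   0
  1   0   1   0   0   0
  2   0   1   1   1   1
  3   0   1   2   3   4
  4   0   0   2   5   9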